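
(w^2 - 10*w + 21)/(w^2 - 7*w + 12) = (w - 7)/(w - 4)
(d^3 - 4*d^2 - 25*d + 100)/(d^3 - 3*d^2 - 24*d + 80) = (d - 5)/(d - 4)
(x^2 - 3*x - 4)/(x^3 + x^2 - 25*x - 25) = (x - 4)/(x^2 - 25)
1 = 1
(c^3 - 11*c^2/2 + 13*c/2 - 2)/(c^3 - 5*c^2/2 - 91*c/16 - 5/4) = 8*(2*c^2 - 3*c + 1)/(16*c^2 + 24*c + 5)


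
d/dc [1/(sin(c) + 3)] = -cos(c)/(sin(c) + 3)^2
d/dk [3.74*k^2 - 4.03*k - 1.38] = 7.48*k - 4.03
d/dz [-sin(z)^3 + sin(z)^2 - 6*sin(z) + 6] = (-3*sin(z)^2 + 2*sin(z) - 6)*cos(z)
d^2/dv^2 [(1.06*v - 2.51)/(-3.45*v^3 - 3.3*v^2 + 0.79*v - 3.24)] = (-75.6999*v^5 + 286.0947*v^4 + 428.35674*v^3 + 265.14153*v^2 - 139.60098*v - 55.96721)/(41.063625*v^9 + 117.83475*v^8 + 84.502575*v^7 + 97.6644*v^6 + 201.974535*v^5 + 59.04567*v^4 + 57.477041*v^3 + 109.992492*v^2 - 24.879312*v + 34.012224)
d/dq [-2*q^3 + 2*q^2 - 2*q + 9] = -6*q^2 + 4*q - 2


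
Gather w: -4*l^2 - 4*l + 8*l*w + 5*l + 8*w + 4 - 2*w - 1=-4*l^2 + l + w*(8*l + 6) + 3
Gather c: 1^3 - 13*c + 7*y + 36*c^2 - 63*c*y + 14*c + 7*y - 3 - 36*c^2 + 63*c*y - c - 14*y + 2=0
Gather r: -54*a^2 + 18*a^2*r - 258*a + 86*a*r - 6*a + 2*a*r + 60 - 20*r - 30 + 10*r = -54*a^2 - 264*a + r*(18*a^2 + 88*a - 10) + 30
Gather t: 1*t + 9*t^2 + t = 9*t^2 + 2*t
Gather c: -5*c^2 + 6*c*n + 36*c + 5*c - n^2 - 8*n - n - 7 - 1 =-5*c^2 + c*(6*n + 41) - n^2 - 9*n - 8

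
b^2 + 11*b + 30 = (b + 5)*(b + 6)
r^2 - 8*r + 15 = (r - 5)*(r - 3)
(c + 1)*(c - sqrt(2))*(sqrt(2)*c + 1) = sqrt(2)*c^3 - c^2 + sqrt(2)*c^2 - sqrt(2)*c - c - sqrt(2)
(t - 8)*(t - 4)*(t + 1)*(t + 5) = t^4 - 6*t^3 - 35*t^2 + 132*t + 160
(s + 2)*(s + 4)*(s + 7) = s^3 + 13*s^2 + 50*s + 56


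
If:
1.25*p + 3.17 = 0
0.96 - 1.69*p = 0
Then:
No Solution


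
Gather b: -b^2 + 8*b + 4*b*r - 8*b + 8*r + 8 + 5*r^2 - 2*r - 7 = -b^2 + 4*b*r + 5*r^2 + 6*r + 1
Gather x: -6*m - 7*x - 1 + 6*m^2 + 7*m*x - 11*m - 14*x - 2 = 6*m^2 - 17*m + x*(7*m - 21) - 3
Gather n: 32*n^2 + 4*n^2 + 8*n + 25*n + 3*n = 36*n^2 + 36*n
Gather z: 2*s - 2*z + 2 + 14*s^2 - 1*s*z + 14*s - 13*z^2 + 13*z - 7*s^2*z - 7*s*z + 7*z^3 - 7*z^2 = 14*s^2 + 16*s + 7*z^3 - 20*z^2 + z*(-7*s^2 - 8*s + 11) + 2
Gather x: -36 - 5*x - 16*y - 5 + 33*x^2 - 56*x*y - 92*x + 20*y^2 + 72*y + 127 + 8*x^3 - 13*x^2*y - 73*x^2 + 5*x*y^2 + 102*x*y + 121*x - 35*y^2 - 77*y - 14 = 8*x^3 + x^2*(-13*y - 40) + x*(5*y^2 + 46*y + 24) - 15*y^2 - 21*y + 72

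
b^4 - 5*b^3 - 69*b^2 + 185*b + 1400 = (b - 8)*(b - 7)*(b + 5)^2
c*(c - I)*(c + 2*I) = c^3 + I*c^2 + 2*c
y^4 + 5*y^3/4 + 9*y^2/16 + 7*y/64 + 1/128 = (y + 1/4)^3*(y + 1/2)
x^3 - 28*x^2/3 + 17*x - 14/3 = (x - 7)*(x - 2)*(x - 1/3)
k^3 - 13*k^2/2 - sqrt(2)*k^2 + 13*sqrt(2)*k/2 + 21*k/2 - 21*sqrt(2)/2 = (k - 7/2)*(k - 3)*(k - sqrt(2))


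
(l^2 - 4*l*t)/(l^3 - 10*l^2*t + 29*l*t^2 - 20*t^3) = l/(l^2 - 6*l*t + 5*t^2)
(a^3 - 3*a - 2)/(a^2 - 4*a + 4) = (a^2 + 2*a + 1)/(a - 2)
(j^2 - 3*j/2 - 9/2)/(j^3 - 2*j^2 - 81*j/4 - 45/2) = 2*(j - 3)/(2*j^2 - 7*j - 30)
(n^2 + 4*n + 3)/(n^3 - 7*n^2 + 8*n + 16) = (n + 3)/(n^2 - 8*n + 16)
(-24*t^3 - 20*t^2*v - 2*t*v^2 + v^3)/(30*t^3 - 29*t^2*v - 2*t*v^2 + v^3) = (-4*t^2 - 4*t*v - v^2)/(5*t^2 - 4*t*v - v^2)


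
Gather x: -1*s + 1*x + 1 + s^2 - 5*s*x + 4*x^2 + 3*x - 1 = s^2 - s + 4*x^2 + x*(4 - 5*s)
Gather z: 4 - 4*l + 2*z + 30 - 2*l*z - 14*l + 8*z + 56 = -18*l + z*(10 - 2*l) + 90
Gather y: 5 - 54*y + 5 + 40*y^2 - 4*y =40*y^2 - 58*y + 10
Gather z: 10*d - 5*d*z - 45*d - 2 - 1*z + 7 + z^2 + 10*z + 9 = -35*d + z^2 + z*(9 - 5*d) + 14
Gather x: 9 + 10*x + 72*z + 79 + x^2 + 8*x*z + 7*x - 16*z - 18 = x^2 + x*(8*z + 17) + 56*z + 70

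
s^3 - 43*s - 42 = (s - 7)*(s + 1)*(s + 6)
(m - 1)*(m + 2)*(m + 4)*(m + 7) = m^4 + 12*m^3 + 37*m^2 + 6*m - 56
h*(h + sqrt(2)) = h^2 + sqrt(2)*h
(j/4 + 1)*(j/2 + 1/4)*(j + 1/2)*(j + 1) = j^4/8 + 3*j^3/4 + 37*j^2/32 + 21*j/32 + 1/8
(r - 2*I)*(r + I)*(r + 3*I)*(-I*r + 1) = -I*r^4 + 3*r^3 - 3*I*r^2 + 11*r + 6*I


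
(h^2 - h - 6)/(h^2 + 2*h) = (h - 3)/h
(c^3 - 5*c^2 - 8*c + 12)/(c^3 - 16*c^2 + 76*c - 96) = (c^2 + c - 2)/(c^2 - 10*c + 16)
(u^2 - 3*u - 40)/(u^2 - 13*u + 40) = (u + 5)/(u - 5)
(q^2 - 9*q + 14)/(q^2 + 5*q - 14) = (q - 7)/(q + 7)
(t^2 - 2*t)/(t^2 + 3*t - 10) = t/(t + 5)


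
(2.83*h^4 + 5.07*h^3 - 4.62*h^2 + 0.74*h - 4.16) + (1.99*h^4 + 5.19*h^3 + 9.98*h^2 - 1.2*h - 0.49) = 4.82*h^4 + 10.26*h^3 + 5.36*h^2 - 0.46*h - 4.65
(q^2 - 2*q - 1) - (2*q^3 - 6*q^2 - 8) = -2*q^3 + 7*q^2 - 2*q + 7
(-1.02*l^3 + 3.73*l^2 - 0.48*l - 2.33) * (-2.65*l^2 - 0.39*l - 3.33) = 2.703*l^5 - 9.4867*l^4 + 3.2139*l^3 - 6.0592*l^2 + 2.5071*l + 7.7589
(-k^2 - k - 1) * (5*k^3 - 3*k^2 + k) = -5*k^5 - 2*k^4 - 3*k^3 + 2*k^2 - k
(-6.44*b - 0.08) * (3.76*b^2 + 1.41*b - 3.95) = -24.2144*b^3 - 9.3812*b^2 + 25.3252*b + 0.316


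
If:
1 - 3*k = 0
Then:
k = 1/3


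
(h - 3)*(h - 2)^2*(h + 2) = h^4 - 5*h^3 + 2*h^2 + 20*h - 24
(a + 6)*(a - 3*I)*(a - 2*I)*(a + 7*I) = a^4 + 6*a^3 + 2*I*a^3 + 29*a^2 + 12*I*a^2 + 174*a - 42*I*a - 252*I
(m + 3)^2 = m^2 + 6*m + 9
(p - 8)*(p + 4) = p^2 - 4*p - 32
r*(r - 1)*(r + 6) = r^3 + 5*r^2 - 6*r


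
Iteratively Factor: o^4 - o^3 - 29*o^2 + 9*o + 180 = (o - 3)*(o^3 + 2*o^2 - 23*o - 60) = (o - 3)*(o + 4)*(o^2 - 2*o - 15) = (o - 3)*(o + 3)*(o + 4)*(o - 5)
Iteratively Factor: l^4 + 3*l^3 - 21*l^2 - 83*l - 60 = (l + 1)*(l^3 + 2*l^2 - 23*l - 60) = (l + 1)*(l + 4)*(l^2 - 2*l - 15) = (l + 1)*(l + 3)*(l + 4)*(l - 5)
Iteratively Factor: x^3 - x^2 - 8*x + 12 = (x - 2)*(x^2 + x - 6) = (x - 2)*(x + 3)*(x - 2)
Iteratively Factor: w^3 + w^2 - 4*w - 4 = (w + 2)*(w^2 - w - 2) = (w - 2)*(w + 2)*(w + 1)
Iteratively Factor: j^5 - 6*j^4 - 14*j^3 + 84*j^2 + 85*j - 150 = (j - 5)*(j^4 - j^3 - 19*j^2 - 11*j + 30) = (j - 5)*(j + 3)*(j^3 - 4*j^2 - 7*j + 10) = (j - 5)*(j + 2)*(j + 3)*(j^2 - 6*j + 5) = (j - 5)*(j - 1)*(j + 2)*(j + 3)*(j - 5)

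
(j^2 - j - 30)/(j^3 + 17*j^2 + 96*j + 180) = (j - 6)/(j^2 + 12*j + 36)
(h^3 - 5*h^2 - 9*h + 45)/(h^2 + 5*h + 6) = (h^2 - 8*h + 15)/(h + 2)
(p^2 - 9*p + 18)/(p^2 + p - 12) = (p - 6)/(p + 4)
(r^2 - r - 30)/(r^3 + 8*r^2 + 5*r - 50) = (r - 6)/(r^2 + 3*r - 10)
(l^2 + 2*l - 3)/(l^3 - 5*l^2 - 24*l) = (l - 1)/(l*(l - 8))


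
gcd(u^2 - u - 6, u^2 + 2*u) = u + 2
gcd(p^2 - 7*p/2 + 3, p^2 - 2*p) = p - 2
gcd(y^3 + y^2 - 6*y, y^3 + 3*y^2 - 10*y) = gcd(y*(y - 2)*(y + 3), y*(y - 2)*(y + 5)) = y^2 - 2*y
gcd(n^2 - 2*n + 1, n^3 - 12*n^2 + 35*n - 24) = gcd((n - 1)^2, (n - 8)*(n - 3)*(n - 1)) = n - 1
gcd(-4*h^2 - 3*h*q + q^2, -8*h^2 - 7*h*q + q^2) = h + q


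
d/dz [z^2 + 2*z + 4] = 2*z + 2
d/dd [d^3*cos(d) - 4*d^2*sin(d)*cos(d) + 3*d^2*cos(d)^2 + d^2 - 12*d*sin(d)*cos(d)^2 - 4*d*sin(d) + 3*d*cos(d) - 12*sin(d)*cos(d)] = -d^3*sin(d) - 3*d^2*sin(2*d) + 3*d^2*cos(d) - 4*d^2*cos(2*d) - 3*d*sin(d) - 4*d*sin(2*d) - 7*d*cos(d) + 3*d*cos(2*d) - 9*d*cos(3*d) + 5*d - 7*sin(d) - 3*sin(3*d) + 3*cos(d) - 12*cos(2*d)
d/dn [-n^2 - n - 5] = -2*n - 1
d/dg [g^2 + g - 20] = 2*g + 1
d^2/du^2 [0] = 0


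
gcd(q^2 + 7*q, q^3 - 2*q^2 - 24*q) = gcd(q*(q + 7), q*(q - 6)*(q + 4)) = q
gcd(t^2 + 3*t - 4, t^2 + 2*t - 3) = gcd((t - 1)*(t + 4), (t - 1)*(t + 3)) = t - 1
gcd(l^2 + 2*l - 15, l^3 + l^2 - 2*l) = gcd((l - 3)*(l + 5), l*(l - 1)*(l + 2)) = 1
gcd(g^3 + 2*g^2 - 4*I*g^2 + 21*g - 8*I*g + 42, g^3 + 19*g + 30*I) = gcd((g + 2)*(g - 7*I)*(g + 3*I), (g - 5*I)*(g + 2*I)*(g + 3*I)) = g + 3*I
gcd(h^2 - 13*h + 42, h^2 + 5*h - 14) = 1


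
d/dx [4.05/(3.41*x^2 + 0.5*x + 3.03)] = (-27.621*x - 2.025)/(3.41*x^2 + 0.5*x + 3.03)^2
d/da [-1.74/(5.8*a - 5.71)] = 10.092/(5.8*a - 5.71)^2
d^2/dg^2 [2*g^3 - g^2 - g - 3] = 12*g - 2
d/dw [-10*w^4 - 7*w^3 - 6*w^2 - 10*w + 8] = -40*w^3 - 21*w^2 - 12*w - 10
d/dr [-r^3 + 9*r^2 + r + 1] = -3*r^2 + 18*r + 1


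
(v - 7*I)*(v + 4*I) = v^2 - 3*I*v + 28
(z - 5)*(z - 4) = z^2 - 9*z + 20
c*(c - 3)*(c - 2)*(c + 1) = c^4 - 4*c^3 + c^2 + 6*c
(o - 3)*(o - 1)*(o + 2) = o^3 - 2*o^2 - 5*o + 6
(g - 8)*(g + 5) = g^2 - 3*g - 40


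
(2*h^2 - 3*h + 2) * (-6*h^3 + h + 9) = -12*h^5 + 18*h^4 - 10*h^3 + 15*h^2 - 25*h + 18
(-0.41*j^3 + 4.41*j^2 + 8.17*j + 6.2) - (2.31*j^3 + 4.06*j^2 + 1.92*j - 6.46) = -2.72*j^3 + 0.350000000000001*j^2 + 6.25*j + 12.66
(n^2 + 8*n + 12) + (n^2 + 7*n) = 2*n^2 + 15*n + 12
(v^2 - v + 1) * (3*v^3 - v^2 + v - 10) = 3*v^5 - 4*v^4 + 5*v^3 - 12*v^2 + 11*v - 10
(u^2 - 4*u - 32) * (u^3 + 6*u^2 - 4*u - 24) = u^5 + 2*u^4 - 60*u^3 - 200*u^2 + 224*u + 768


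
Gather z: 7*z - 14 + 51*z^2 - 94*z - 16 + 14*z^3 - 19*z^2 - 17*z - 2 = 14*z^3 + 32*z^2 - 104*z - 32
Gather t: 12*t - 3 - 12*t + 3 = 0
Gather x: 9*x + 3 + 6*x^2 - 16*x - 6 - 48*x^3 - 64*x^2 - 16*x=-48*x^3 - 58*x^2 - 23*x - 3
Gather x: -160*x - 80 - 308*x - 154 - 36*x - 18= -504*x - 252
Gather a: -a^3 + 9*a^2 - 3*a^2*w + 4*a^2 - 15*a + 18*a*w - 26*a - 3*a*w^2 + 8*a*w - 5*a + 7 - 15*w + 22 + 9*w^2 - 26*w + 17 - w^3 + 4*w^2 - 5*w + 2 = -a^3 + a^2*(13 - 3*w) + a*(-3*w^2 + 26*w - 46) - w^3 + 13*w^2 - 46*w + 48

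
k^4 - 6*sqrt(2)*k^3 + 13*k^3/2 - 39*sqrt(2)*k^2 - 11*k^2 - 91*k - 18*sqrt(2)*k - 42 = (k + 1/2)*(k + 6)*(k - 7*sqrt(2))*(k + sqrt(2))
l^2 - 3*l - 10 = (l - 5)*(l + 2)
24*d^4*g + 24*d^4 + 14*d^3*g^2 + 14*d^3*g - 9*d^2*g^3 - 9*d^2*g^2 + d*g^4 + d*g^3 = (-6*d + g)*(-4*d + g)*(d + g)*(d*g + d)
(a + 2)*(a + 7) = a^2 + 9*a + 14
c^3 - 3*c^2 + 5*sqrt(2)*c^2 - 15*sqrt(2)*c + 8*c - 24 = (c - 3)*(c + sqrt(2))*(c + 4*sqrt(2))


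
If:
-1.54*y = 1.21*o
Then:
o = -1.27272727272727*y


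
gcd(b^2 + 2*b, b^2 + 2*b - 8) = 1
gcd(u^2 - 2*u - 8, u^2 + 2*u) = u + 2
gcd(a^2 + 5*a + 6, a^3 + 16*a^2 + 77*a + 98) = a + 2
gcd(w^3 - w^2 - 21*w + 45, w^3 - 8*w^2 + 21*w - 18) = w^2 - 6*w + 9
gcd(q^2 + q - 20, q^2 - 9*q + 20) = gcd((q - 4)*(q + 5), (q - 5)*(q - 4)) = q - 4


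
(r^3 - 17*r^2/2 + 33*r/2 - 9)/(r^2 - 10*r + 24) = (2*r^2 - 5*r + 3)/(2*(r - 4))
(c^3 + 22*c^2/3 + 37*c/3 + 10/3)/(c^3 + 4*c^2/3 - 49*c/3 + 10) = (3*c^2 + 7*c + 2)/(3*c^2 - 11*c + 6)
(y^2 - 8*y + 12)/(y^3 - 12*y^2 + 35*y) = (y^2 - 8*y + 12)/(y*(y^2 - 12*y + 35))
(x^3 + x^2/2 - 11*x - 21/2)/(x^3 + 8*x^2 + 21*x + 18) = (2*x^2 - 5*x - 7)/(2*(x^2 + 5*x + 6))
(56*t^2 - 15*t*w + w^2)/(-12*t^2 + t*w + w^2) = (56*t^2 - 15*t*w + w^2)/(-12*t^2 + t*w + w^2)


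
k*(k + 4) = k^2 + 4*k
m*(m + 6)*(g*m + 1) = g*m^3 + 6*g*m^2 + m^2 + 6*m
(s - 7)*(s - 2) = s^2 - 9*s + 14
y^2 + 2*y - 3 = (y - 1)*(y + 3)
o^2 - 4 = (o - 2)*(o + 2)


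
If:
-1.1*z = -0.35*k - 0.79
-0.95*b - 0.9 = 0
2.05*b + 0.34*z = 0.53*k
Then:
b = -0.95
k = -4.03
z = -0.56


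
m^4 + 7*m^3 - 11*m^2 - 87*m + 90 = (m - 3)*(m - 1)*(m + 5)*(m + 6)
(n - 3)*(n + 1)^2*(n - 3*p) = n^4 - 3*n^3*p - n^3 + 3*n^2*p - 5*n^2 + 15*n*p - 3*n + 9*p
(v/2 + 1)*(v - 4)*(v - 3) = v^3/2 - 5*v^2/2 - v + 12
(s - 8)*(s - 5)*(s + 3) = s^3 - 10*s^2 + s + 120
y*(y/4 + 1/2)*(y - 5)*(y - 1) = y^4/4 - y^3 - 7*y^2/4 + 5*y/2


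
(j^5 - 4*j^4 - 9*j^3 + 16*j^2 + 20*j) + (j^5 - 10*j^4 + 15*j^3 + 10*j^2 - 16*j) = 2*j^5 - 14*j^4 + 6*j^3 + 26*j^2 + 4*j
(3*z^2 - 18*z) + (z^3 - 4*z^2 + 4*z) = z^3 - z^2 - 14*z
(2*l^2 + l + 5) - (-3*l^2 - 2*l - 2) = 5*l^2 + 3*l + 7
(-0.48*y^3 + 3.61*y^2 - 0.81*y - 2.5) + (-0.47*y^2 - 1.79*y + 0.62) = -0.48*y^3 + 3.14*y^2 - 2.6*y - 1.88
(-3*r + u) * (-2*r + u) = 6*r^2 - 5*r*u + u^2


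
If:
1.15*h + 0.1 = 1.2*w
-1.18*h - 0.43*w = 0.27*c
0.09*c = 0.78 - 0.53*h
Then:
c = 6724.36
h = -1140.40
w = -1092.80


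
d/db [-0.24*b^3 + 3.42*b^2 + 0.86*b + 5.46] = -0.72*b^2 + 6.84*b + 0.86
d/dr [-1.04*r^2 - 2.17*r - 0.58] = -2.08*r - 2.17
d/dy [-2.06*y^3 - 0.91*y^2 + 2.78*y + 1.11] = -6.18*y^2 - 1.82*y + 2.78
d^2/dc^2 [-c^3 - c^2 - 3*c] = -6*c - 2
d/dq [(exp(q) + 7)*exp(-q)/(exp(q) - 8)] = (-exp(2*q) - 14*exp(q) + 56)*exp(-q)/(exp(2*q) - 16*exp(q) + 64)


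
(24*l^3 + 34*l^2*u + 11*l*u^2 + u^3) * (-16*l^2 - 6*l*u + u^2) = -384*l^5 - 688*l^4*u - 356*l^3*u^2 - 48*l^2*u^3 + 5*l*u^4 + u^5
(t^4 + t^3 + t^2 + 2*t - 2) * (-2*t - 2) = -2*t^5 - 4*t^4 - 4*t^3 - 6*t^2 + 4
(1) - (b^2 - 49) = 50 - b^2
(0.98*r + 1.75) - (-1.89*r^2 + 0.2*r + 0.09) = 1.89*r^2 + 0.78*r + 1.66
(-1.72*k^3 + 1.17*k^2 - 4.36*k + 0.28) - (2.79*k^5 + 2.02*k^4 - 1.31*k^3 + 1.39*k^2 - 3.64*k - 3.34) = -2.79*k^5 - 2.02*k^4 - 0.41*k^3 - 0.22*k^2 - 0.72*k + 3.62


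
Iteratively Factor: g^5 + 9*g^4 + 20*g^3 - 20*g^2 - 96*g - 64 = (g - 2)*(g^4 + 11*g^3 + 42*g^2 + 64*g + 32) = (g - 2)*(g + 4)*(g^3 + 7*g^2 + 14*g + 8) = (g - 2)*(g + 4)^2*(g^2 + 3*g + 2) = (g - 2)*(g + 1)*(g + 4)^2*(g + 2)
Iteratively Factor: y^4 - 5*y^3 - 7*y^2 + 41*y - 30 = (y - 2)*(y^3 - 3*y^2 - 13*y + 15) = (y - 2)*(y - 1)*(y^2 - 2*y - 15) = (y - 5)*(y - 2)*(y - 1)*(y + 3)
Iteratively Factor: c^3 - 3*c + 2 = (c - 1)*(c^2 + c - 2) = (c - 1)*(c + 2)*(c - 1)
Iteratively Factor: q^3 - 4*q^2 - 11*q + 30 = (q + 3)*(q^2 - 7*q + 10) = (q - 2)*(q + 3)*(q - 5)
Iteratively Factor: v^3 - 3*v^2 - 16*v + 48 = (v + 4)*(v^2 - 7*v + 12) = (v - 4)*(v + 4)*(v - 3)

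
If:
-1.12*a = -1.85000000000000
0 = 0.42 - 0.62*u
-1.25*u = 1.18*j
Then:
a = 1.65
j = -0.72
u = 0.68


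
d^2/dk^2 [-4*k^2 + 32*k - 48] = -8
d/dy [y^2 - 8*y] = 2*y - 8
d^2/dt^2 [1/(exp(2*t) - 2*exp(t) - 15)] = 2*((1 - 2*exp(t))*(-exp(2*t) + 2*exp(t) + 15) - 4*(1 - exp(t))^2*exp(t))*exp(t)/(-exp(2*t) + 2*exp(t) + 15)^3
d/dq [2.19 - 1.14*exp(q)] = -1.14*exp(q)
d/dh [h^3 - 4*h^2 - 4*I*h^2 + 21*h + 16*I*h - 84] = 3*h^2 - 8*h - 8*I*h + 21 + 16*I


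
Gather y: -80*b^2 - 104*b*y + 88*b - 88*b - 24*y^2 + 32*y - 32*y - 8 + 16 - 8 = -80*b^2 - 104*b*y - 24*y^2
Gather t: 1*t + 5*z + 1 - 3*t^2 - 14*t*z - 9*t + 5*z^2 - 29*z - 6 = -3*t^2 + t*(-14*z - 8) + 5*z^2 - 24*z - 5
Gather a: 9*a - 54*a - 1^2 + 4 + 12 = 15 - 45*a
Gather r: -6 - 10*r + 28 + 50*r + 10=40*r + 32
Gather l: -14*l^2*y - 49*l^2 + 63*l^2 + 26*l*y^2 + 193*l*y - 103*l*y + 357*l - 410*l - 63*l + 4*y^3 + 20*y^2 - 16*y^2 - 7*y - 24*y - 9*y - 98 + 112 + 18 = l^2*(14 - 14*y) + l*(26*y^2 + 90*y - 116) + 4*y^3 + 4*y^2 - 40*y + 32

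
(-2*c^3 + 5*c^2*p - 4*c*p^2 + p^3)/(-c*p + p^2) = 2*c^2/p - 3*c + p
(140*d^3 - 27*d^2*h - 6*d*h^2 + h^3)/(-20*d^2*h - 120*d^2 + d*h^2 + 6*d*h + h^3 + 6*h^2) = (-7*d + h)/(h + 6)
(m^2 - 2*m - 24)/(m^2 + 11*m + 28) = (m - 6)/(m + 7)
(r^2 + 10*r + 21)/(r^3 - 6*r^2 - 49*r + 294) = (r + 3)/(r^2 - 13*r + 42)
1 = 1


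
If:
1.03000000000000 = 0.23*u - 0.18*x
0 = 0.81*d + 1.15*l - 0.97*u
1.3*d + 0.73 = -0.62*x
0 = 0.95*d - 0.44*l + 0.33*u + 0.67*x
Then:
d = -12.08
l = 28.22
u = 23.37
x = 24.15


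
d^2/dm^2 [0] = 0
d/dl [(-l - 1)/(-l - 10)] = 9/(l + 10)^2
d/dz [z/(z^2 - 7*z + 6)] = (6 - z^2)/(z^4 - 14*z^3 + 61*z^2 - 84*z + 36)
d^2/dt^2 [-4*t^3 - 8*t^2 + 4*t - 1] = -24*t - 16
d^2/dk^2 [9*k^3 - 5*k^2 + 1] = 54*k - 10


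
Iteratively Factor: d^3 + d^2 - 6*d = (d + 3)*(d^2 - 2*d) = d*(d + 3)*(d - 2)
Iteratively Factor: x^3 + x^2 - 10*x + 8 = (x + 4)*(x^2 - 3*x + 2) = (x - 1)*(x + 4)*(x - 2)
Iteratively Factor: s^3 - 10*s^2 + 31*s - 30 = (s - 3)*(s^2 - 7*s + 10) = (s - 3)*(s - 2)*(s - 5)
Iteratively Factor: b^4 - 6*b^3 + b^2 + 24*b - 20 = (b + 2)*(b^3 - 8*b^2 + 17*b - 10) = (b - 2)*(b + 2)*(b^2 - 6*b + 5) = (b - 2)*(b - 1)*(b + 2)*(b - 5)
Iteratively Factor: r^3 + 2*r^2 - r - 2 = (r + 2)*(r^2 - 1) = (r + 1)*(r + 2)*(r - 1)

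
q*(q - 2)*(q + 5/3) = q^3 - q^2/3 - 10*q/3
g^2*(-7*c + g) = -7*c*g^2 + g^3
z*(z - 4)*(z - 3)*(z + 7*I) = z^4 - 7*z^3 + 7*I*z^3 + 12*z^2 - 49*I*z^2 + 84*I*z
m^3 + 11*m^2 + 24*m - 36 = (m - 1)*(m + 6)^2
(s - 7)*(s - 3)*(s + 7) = s^3 - 3*s^2 - 49*s + 147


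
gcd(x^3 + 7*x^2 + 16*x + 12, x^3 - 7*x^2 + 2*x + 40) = x + 2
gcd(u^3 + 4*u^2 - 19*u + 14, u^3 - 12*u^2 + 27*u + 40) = 1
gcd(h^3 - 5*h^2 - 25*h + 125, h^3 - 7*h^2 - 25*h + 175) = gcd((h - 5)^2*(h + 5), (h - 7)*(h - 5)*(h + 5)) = h^2 - 25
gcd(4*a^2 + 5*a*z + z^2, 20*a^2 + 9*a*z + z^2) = 4*a + z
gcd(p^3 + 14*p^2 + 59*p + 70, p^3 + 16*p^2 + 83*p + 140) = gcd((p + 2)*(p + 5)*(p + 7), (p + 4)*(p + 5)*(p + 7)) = p^2 + 12*p + 35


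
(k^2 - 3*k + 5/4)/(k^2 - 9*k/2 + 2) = (k - 5/2)/(k - 4)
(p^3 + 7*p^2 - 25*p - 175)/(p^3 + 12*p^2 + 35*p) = (p - 5)/p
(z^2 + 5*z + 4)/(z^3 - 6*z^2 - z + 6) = (z + 4)/(z^2 - 7*z + 6)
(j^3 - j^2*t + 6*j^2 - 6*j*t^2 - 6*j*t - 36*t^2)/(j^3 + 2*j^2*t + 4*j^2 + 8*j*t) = (j^2 - 3*j*t + 6*j - 18*t)/(j*(j + 4))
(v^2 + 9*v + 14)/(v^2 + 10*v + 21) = (v + 2)/(v + 3)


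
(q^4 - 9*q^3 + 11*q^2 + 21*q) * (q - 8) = q^5 - 17*q^4 + 83*q^3 - 67*q^2 - 168*q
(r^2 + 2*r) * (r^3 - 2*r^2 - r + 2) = r^5 - 5*r^3 + 4*r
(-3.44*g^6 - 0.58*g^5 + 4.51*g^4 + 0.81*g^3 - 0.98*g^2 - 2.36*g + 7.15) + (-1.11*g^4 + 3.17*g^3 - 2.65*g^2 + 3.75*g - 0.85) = -3.44*g^6 - 0.58*g^5 + 3.4*g^4 + 3.98*g^3 - 3.63*g^2 + 1.39*g + 6.3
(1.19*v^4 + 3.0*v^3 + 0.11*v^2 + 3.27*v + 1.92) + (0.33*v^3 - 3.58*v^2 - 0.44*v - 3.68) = 1.19*v^4 + 3.33*v^3 - 3.47*v^2 + 2.83*v - 1.76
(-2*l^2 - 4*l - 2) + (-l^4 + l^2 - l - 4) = -l^4 - l^2 - 5*l - 6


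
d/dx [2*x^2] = 4*x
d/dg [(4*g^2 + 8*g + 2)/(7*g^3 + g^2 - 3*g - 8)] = 2*(-14*g^4 - 56*g^3 - 31*g^2 - 34*g - 29)/(49*g^6 + 14*g^5 - 41*g^4 - 118*g^3 - 7*g^2 + 48*g + 64)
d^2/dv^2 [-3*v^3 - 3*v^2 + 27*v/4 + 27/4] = -18*v - 6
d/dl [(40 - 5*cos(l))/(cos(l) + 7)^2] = 5*(23 - cos(l))*sin(l)/(cos(l) + 7)^3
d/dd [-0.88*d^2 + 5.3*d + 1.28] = 5.3 - 1.76*d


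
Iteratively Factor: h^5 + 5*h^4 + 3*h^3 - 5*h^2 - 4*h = (h + 4)*(h^4 + h^3 - h^2 - h) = (h + 1)*(h + 4)*(h^3 - h) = h*(h + 1)*(h + 4)*(h^2 - 1) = h*(h - 1)*(h + 1)*(h + 4)*(h + 1)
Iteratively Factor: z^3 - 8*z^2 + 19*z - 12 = (z - 3)*(z^2 - 5*z + 4) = (z - 4)*(z - 3)*(z - 1)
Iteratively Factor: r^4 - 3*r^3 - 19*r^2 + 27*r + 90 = (r - 3)*(r^3 - 19*r - 30) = (r - 3)*(r + 2)*(r^2 - 2*r - 15) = (r - 5)*(r - 3)*(r + 2)*(r + 3)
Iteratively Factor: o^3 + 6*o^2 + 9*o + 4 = (o + 1)*(o^2 + 5*o + 4) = (o + 1)*(o + 4)*(o + 1)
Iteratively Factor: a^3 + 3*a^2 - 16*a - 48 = (a + 4)*(a^2 - a - 12) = (a + 3)*(a + 4)*(a - 4)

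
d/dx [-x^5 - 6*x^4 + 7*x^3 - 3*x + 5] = -5*x^4 - 24*x^3 + 21*x^2 - 3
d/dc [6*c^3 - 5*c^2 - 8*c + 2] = 18*c^2 - 10*c - 8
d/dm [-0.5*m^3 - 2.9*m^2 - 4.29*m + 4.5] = -1.5*m^2 - 5.8*m - 4.29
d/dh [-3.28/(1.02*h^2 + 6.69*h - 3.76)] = (6.6912*h + 21.9432)/(1.02*h^2 + 6.69*h - 3.76)^2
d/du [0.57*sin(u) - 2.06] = 0.57*cos(u)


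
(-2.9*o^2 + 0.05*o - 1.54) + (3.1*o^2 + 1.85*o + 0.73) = 0.2*o^2 + 1.9*o - 0.81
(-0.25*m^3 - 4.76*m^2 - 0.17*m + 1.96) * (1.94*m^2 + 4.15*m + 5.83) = -0.485*m^5 - 10.2719*m^4 - 21.5413*m^3 - 24.6539*m^2 + 7.1429*m + 11.4268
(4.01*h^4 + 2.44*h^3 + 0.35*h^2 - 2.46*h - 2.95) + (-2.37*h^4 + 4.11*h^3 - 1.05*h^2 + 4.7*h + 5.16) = 1.64*h^4 + 6.55*h^3 - 0.7*h^2 + 2.24*h + 2.21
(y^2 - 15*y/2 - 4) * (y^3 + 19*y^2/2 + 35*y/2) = y^5 + 2*y^4 - 231*y^3/4 - 677*y^2/4 - 70*y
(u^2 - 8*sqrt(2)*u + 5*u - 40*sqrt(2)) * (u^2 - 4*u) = u^4 - 8*sqrt(2)*u^3 + u^3 - 20*u^2 - 8*sqrt(2)*u^2 + 160*sqrt(2)*u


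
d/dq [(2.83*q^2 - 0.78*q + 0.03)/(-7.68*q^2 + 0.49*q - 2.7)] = (-4.6037*q^2 - 14.8212*q + 2.0913)/(58.9824*q^4 - 7.5264*q^3 + 41.7121*q^2 - 2.646*q + 7.29)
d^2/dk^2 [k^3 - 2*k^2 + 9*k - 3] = 6*k - 4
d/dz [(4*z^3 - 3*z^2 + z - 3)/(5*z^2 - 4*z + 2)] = (20*z^4 - 32*z^3 + 31*z^2 + 18*z - 10)/(25*z^4 - 40*z^3 + 36*z^2 - 16*z + 4)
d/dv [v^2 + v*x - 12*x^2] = 2*v + x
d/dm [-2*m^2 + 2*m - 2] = 2 - 4*m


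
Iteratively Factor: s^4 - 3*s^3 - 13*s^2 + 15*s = (s - 1)*(s^3 - 2*s^2 - 15*s) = (s - 5)*(s - 1)*(s^2 + 3*s) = s*(s - 5)*(s - 1)*(s + 3)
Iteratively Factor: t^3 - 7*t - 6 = (t - 3)*(t^2 + 3*t + 2) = (t - 3)*(t + 2)*(t + 1)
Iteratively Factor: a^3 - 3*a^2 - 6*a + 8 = (a - 1)*(a^2 - 2*a - 8) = (a - 1)*(a + 2)*(a - 4)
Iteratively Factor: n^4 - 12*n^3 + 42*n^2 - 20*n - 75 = (n - 3)*(n^3 - 9*n^2 + 15*n + 25) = (n - 5)*(n - 3)*(n^2 - 4*n - 5) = (n - 5)^2*(n - 3)*(n + 1)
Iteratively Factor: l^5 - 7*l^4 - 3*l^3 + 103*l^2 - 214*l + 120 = (l - 2)*(l^4 - 5*l^3 - 13*l^2 + 77*l - 60) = (l - 3)*(l - 2)*(l^3 - 2*l^2 - 19*l + 20) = (l - 3)*(l - 2)*(l - 1)*(l^2 - l - 20) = (l - 3)*(l - 2)*(l - 1)*(l + 4)*(l - 5)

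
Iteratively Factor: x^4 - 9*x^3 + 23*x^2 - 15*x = (x - 5)*(x^3 - 4*x^2 + 3*x) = (x - 5)*(x - 1)*(x^2 - 3*x) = (x - 5)*(x - 3)*(x - 1)*(x)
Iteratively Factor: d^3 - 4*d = (d + 2)*(d^2 - 2*d) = d*(d + 2)*(d - 2)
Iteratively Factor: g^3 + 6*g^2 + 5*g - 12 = (g + 3)*(g^2 + 3*g - 4) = (g + 3)*(g + 4)*(g - 1)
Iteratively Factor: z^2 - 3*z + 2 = (z - 1)*(z - 2)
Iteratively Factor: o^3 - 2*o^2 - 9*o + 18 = (o - 3)*(o^2 + o - 6) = (o - 3)*(o + 3)*(o - 2)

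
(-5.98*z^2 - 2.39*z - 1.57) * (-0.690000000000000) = 4.1262*z^2 + 1.6491*z + 1.0833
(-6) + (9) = 3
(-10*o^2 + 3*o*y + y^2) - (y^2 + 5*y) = -10*o^2 + 3*o*y - 5*y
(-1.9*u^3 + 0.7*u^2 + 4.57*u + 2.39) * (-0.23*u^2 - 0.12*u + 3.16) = 0.437*u^5 + 0.067*u^4 - 7.1391*u^3 + 1.1139*u^2 + 14.1544*u + 7.5524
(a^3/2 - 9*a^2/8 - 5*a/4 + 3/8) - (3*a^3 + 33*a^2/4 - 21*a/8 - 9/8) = -5*a^3/2 - 75*a^2/8 + 11*a/8 + 3/2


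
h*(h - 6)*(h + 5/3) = h^3 - 13*h^2/3 - 10*h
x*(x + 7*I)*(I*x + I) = I*x^3 - 7*x^2 + I*x^2 - 7*x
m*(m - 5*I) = m^2 - 5*I*m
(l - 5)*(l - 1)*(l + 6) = l^3 - 31*l + 30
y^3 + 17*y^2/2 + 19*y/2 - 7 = (y - 1/2)*(y + 2)*(y + 7)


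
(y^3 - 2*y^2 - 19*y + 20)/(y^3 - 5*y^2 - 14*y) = (-y^3 + 2*y^2 + 19*y - 20)/(y*(-y^2 + 5*y + 14))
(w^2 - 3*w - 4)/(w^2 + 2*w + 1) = (w - 4)/(w + 1)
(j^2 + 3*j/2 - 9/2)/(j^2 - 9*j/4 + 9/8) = 4*(j + 3)/(4*j - 3)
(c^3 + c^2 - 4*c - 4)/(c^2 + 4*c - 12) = (c^2 + 3*c + 2)/(c + 6)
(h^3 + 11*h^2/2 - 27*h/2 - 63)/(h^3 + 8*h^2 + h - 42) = (h^2 + 5*h/2 - 21)/(h^2 + 5*h - 14)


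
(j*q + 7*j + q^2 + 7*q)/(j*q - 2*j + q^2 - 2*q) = (q + 7)/(q - 2)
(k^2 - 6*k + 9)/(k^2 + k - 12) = (k - 3)/(k + 4)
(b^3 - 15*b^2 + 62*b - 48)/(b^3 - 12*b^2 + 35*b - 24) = (b - 6)/(b - 3)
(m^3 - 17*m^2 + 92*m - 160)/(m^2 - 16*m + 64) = (m^2 - 9*m + 20)/(m - 8)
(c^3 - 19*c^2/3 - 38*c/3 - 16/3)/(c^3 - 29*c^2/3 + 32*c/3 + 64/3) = (3*c + 2)/(3*c - 8)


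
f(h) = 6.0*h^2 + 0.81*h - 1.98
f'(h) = 12.0*h + 0.81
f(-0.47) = -1.04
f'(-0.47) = -4.83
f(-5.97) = 207.03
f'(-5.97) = -70.83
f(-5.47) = 173.11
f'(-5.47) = -64.83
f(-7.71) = 348.44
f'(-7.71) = -91.71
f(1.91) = 21.46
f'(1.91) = 23.73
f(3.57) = 77.38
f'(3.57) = 43.65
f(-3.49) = 68.27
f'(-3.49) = -41.07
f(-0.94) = 2.56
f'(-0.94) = -10.47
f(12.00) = 871.74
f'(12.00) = 144.81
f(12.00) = 871.74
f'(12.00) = 144.81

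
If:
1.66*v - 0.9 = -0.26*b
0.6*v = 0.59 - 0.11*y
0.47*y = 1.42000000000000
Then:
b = 0.72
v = 0.43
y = 3.02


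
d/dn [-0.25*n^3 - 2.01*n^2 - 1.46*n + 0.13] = -0.75*n^2 - 4.02*n - 1.46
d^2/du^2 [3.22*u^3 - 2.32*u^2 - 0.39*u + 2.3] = 19.32*u - 4.64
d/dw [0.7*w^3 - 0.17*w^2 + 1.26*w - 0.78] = 2.1*w^2 - 0.34*w + 1.26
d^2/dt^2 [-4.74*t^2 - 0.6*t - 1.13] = -9.48000000000000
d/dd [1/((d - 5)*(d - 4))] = (9 - 2*d)/(d^4 - 18*d^3 + 121*d^2 - 360*d + 400)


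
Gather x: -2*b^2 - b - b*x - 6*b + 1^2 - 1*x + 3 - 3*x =-2*b^2 - 7*b + x*(-b - 4) + 4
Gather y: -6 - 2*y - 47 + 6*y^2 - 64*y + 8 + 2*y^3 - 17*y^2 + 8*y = 2*y^3 - 11*y^2 - 58*y - 45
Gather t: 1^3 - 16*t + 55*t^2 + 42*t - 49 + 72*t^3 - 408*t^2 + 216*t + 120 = 72*t^3 - 353*t^2 + 242*t + 72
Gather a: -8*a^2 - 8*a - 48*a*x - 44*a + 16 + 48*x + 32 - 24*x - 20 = -8*a^2 + a*(-48*x - 52) + 24*x + 28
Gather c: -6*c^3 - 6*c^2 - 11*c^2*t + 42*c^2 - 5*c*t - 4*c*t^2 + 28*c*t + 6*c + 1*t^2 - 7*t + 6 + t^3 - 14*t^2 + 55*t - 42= -6*c^3 + c^2*(36 - 11*t) + c*(-4*t^2 + 23*t + 6) + t^3 - 13*t^2 + 48*t - 36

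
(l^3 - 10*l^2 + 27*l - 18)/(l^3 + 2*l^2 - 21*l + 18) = (l - 6)/(l + 6)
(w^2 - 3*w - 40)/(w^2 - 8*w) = (w + 5)/w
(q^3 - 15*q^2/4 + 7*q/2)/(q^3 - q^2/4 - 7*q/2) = (4*q - 7)/(4*q + 7)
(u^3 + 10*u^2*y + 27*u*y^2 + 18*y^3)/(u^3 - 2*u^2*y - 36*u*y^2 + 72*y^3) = (u^2 + 4*u*y + 3*y^2)/(u^2 - 8*u*y + 12*y^2)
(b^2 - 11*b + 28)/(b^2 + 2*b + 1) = (b^2 - 11*b + 28)/(b^2 + 2*b + 1)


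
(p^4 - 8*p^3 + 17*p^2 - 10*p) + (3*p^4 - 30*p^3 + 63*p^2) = 4*p^4 - 38*p^3 + 80*p^2 - 10*p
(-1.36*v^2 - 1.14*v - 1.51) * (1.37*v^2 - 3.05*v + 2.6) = -1.8632*v^4 + 2.5862*v^3 - 2.1277*v^2 + 1.6415*v - 3.926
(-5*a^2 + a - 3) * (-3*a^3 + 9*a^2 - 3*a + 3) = 15*a^5 - 48*a^4 + 33*a^3 - 45*a^2 + 12*a - 9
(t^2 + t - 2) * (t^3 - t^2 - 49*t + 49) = t^5 - 52*t^3 + 2*t^2 + 147*t - 98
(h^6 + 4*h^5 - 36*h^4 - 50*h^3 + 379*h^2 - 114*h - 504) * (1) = h^6 + 4*h^5 - 36*h^4 - 50*h^3 + 379*h^2 - 114*h - 504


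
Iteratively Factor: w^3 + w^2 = (w + 1)*(w^2) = w*(w + 1)*(w)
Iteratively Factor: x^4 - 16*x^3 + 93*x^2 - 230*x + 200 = (x - 4)*(x^3 - 12*x^2 + 45*x - 50) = (x - 5)*(x - 4)*(x^2 - 7*x + 10) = (x - 5)^2*(x - 4)*(x - 2)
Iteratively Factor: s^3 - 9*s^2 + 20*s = (s - 5)*(s^2 - 4*s) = s*(s - 5)*(s - 4)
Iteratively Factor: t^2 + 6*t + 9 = (t + 3)*(t + 3)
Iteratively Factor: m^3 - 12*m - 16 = (m + 2)*(m^2 - 2*m - 8) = (m - 4)*(m + 2)*(m + 2)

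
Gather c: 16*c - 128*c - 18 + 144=126 - 112*c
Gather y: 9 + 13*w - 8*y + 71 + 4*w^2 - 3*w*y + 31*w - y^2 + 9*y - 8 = 4*w^2 + 44*w - y^2 + y*(1 - 3*w) + 72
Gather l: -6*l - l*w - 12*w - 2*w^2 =l*(-w - 6) - 2*w^2 - 12*w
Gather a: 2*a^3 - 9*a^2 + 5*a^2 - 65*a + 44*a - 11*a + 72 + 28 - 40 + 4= 2*a^3 - 4*a^2 - 32*a + 64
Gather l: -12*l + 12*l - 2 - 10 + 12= 0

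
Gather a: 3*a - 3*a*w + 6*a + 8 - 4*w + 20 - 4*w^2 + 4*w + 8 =a*(9 - 3*w) - 4*w^2 + 36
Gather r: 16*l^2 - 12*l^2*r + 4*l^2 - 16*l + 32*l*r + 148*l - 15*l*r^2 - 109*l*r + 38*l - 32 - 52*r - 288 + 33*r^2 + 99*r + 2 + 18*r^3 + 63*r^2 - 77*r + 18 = 20*l^2 + 170*l + 18*r^3 + r^2*(96 - 15*l) + r*(-12*l^2 - 77*l - 30) - 300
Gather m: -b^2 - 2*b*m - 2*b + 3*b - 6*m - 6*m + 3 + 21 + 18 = -b^2 + b + m*(-2*b - 12) + 42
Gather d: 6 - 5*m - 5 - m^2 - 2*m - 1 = -m^2 - 7*m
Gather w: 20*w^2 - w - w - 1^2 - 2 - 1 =20*w^2 - 2*w - 4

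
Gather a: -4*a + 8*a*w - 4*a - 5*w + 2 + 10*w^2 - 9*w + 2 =a*(8*w - 8) + 10*w^2 - 14*w + 4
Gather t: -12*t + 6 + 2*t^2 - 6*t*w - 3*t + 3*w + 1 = 2*t^2 + t*(-6*w - 15) + 3*w + 7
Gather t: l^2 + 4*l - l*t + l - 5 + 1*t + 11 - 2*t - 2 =l^2 + 5*l + t*(-l - 1) + 4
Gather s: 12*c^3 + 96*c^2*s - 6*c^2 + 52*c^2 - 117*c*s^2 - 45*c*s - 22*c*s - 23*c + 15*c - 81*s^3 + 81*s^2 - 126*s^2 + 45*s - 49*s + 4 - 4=12*c^3 + 46*c^2 - 8*c - 81*s^3 + s^2*(-117*c - 45) + s*(96*c^2 - 67*c - 4)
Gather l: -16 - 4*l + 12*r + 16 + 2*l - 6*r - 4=-2*l + 6*r - 4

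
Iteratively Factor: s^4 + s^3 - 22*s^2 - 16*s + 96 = (s - 2)*(s^3 + 3*s^2 - 16*s - 48) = (s - 2)*(s + 3)*(s^2 - 16) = (s - 2)*(s + 3)*(s + 4)*(s - 4)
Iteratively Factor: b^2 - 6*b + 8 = (b - 2)*(b - 4)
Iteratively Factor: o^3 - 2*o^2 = (o)*(o^2 - 2*o) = o^2*(o - 2)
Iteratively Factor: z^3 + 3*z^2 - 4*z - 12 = (z - 2)*(z^2 + 5*z + 6) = (z - 2)*(z + 3)*(z + 2)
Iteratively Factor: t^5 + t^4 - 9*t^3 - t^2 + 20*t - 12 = (t - 1)*(t^4 + 2*t^3 - 7*t^2 - 8*t + 12) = (t - 1)*(t + 3)*(t^3 - t^2 - 4*t + 4) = (t - 1)^2*(t + 3)*(t^2 - 4) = (t - 1)^2*(t + 2)*(t + 3)*(t - 2)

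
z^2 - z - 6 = (z - 3)*(z + 2)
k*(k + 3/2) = k^2 + 3*k/2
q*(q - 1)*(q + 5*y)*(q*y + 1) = q^4*y + 5*q^3*y^2 - q^3*y + q^3 - 5*q^2*y^2 + 5*q^2*y - q^2 - 5*q*y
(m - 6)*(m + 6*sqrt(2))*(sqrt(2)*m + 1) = sqrt(2)*m^3 - 6*sqrt(2)*m^2 + 13*m^2 - 78*m + 6*sqrt(2)*m - 36*sqrt(2)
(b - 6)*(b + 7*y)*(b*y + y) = b^3*y + 7*b^2*y^2 - 5*b^2*y - 35*b*y^2 - 6*b*y - 42*y^2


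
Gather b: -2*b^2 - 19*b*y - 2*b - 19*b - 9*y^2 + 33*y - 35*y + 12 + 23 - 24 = -2*b^2 + b*(-19*y - 21) - 9*y^2 - 2*y + 11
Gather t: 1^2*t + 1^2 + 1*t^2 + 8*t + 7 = t^2 + 9*t + 8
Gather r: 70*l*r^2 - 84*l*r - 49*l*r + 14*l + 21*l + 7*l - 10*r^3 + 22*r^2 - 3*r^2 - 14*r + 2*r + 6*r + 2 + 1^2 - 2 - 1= 42*l - 10*r^3 + r^2*(70*l + 19) + r*(-133*l - 6)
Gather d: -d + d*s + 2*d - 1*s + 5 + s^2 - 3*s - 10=d*(s + 1) + s^2 - 4*s - 5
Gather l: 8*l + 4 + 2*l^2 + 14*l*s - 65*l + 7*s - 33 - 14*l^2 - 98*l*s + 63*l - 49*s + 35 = -12*l^2 + l*(6 - 84*s) - 42*s + 6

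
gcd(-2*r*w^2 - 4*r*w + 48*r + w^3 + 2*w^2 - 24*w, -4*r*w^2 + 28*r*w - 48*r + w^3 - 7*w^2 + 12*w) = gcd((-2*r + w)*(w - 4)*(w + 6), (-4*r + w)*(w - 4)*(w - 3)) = w - 4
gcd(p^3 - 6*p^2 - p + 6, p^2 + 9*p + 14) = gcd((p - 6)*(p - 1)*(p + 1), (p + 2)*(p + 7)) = 1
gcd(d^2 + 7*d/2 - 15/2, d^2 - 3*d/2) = d - 3/2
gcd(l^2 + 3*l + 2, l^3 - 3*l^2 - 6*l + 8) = l + 2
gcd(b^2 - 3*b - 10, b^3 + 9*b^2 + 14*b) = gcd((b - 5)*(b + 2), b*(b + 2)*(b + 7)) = b + 2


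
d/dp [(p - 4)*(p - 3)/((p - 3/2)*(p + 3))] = 2*(17*p^2 - 66*p + 27)/(4*p^4 + 12*p^3 - 27*p^2 - 54*p + 81)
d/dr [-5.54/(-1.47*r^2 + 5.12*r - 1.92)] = (28.3648 - 16.2876*r)/(1.47*r^2 - 5.12*r + 1.92)^2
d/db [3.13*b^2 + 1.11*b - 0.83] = 6.26*b + 1.11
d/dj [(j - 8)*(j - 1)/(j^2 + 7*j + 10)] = 2*(8*j^2 + 2*j - 73)/(j^4 + 14*j^3 + 69*j^2 + 140*j + 100)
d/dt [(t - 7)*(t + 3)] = 2*t - 4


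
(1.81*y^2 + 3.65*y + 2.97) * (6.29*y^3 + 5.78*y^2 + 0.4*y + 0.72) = 11.3849*y^5 + 33.4203*y^4 + 40.5023*y^3 + 19.9298*y^2 + 3.816*y + 2.1384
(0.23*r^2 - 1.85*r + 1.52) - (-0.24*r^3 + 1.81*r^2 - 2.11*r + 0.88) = 0.24*r^3 - 1.58*r^2 + 0.26*r + 0.64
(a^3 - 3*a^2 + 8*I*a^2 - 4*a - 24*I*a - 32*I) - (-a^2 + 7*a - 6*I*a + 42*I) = a^3 - 2*a^2 + 8*I*a^2 - 11*a - 18*I*a - 74*I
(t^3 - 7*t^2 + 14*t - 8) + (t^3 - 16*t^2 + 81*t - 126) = 2*t^3 - 23*t^2 + 95*t - 134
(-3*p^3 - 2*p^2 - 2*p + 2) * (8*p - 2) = -24*p^4 - 10*p^3 - 12*p^2 + 20*p - 4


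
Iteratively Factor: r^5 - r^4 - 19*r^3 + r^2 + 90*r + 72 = (r - 4)*(r^4 + 3*r^3 - 7*r^2 - 27*r - 18) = (r - 4)*(r + 1)*(r^3 + 2*r^2 - 9*r - 18) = (r - 4)*(r - 3)*(r + 1)*(r^2 + 5*r + 6) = (r - 4)*(r - 3)*(r + 1)*(r + 3)*(r + 2)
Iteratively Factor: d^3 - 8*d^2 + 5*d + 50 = (d + 2)*(d^2 - 10*d + 25) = (d - 5)*(d + 2)*(d - 5)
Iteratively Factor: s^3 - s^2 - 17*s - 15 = (s - 5)*(s^2 + 4*s + 3) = (s - 5)*(s + 1)*(s + 3)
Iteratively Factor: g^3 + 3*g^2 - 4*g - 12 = (g + 3)*(g^2 - 4) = (g + 2)*(g + 3)*(g - 2)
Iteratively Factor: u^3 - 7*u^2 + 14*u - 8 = (u - 1)*(u^2 - 6*u + 8) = (u - 2)*(u - 1)*(u - 4)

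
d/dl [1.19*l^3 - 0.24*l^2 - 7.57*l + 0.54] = 3.57*l^2 - 0.48*l - 7.57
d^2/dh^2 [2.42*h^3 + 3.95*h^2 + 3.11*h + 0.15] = 14.52*h + 7.9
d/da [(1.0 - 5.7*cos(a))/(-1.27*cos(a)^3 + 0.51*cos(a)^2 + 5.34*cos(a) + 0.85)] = (14.478*cos(a)^3 - 6.717*cos(a)^2 + 1.02*cos(a) + 10.185)*sin(a)/(1.6129*cos(a)^6 - 1.2954*cos(a)^5 - 13.3035*cos(a)^4 + 3.2878*cos(a)^3 + 29.3826*cos(a)^2 + 9.078*cos(a) + 0.7225)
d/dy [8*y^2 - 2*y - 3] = 16*y - 2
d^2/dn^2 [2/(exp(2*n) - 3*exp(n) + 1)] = 2*((3 - 4*exp(n))*(exp(2*n) - 3*exp(n) + 1) + 2*(2*exp(n) - 3)^2*exp(n))*exp(n)/(exp(2*n) - 3*exp(n) + 1)^3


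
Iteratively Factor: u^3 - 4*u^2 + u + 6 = (u + 1)*(u^2 - 5*u + 6) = (u - 3)*(u + 1)*(u - 2)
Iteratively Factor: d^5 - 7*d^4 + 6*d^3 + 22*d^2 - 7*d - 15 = (d - 1)*(d^4 - 6*d^3 + 22*d + 15) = (d - 5)*(d - 1)*(d^3 - d^2 - 5*d - 3) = (d - 5)*(d - 3)*(d - 1)*(d^2 + 2*d + 1) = (d - 5)*(d - 3)*(d - 1)*(d + 1)*(d + 1)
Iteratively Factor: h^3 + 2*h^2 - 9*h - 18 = (h - 3)*(h^2 + 5*h + 6) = (h - 3)*(h + 2)*(h + 3)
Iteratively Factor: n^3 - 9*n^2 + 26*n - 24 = (n - 3)*(n^2 - 6*n + 8) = (n - 3)*(n - 2)*(n - 4)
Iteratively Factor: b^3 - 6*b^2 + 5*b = (b)*(b^2 - 6*b + 5) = b*(b - 5)*(b - 1)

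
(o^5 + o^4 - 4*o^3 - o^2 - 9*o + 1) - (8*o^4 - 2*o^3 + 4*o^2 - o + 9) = o^5 - 7*o^4 - 2*o^3 - 5*o^2 - 8*o - 8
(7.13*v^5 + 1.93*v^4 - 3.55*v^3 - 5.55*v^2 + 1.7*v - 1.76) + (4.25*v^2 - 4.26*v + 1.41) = 7.13*v^5 + 1.93*v^4 - 3.55*v^3 - 1.3*v^2 - 2.56*v - 0.35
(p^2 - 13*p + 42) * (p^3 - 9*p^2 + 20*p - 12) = p^5 - 22*p^4 + 179*p^3 - 650*p^2 + 996*p - 504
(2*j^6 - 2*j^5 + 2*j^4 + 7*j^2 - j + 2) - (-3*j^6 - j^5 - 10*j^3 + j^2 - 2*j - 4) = 5*j^6 - j^5 + 2*j^4 + 10*j^3 + 6*j^2 + j + 6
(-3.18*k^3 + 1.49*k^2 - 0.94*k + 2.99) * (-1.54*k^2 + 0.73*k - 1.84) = 4.8972*k^5 - 4.616*k^4 + 8.3865*k^3 - 8.0324*k^2 + 3.9123*k - 5.5016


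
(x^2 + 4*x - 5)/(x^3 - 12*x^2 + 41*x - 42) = (x^2 + 4*x - 5)/(x^3 - 12*x^2 + 41*x - 42)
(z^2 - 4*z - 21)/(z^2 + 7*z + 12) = (z - 7)/(z + 4)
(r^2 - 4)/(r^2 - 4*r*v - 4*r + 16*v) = (r^2 - 4)/(r^2 - 4*r*v - 4*r + 16*v)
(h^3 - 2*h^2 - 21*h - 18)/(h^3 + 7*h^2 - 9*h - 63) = (h^2 - 5*h - 6)/(h^2 + 4*h - 21)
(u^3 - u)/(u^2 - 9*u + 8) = u*(u + 1)/(u - 8)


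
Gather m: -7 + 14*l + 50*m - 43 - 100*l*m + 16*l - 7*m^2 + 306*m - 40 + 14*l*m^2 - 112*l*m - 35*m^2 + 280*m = 30*l + m^2*(14*l - 42) + m*(636 - 212*l) - 90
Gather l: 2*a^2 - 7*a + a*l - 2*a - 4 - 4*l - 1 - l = 2*a^2 - 9*a + l*(a - 5) - 5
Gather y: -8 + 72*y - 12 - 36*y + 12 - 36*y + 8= 0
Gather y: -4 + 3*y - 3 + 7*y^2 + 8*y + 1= 7*y^2 + 11*y - 6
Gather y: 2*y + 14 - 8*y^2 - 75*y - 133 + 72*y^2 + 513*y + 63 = 64*y^2 + 440*y - 56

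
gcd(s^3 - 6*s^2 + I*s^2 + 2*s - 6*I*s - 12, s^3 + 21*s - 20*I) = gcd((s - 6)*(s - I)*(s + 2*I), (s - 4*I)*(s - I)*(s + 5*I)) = s - I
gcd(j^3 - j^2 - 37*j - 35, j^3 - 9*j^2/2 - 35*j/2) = j - 7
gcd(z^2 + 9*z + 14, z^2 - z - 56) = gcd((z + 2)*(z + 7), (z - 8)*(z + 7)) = z + 7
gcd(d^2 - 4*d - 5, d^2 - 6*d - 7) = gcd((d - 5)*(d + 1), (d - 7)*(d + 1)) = d + 1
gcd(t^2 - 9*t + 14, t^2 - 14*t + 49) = t - 7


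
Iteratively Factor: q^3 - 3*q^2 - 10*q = (q - 5)*(q^2 + 2*q) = q*(q - 5)*(q + 2)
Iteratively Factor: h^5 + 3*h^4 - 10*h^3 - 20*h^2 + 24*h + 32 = (h - 2)*(h^4 + 5*h^3 - 20*h - 16) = (h - 2)^2*(h^3 + 7*h^2 + 14*h + 8) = (h - 2)^2*(h + 4)*(h^2 + 3*h + 2) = (h - 2)^2*(h + 2)*(h + 4)*(h + 1)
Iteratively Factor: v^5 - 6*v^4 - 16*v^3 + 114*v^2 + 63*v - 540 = (v - 4)*(v^4 - 2*v^3 - 24*v^2 + 18*v + 135) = (v - 4)*(v - 3)*(v^3 + v^2 - 21*v - 45) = (v - 4)*(v - 3)*(v + 3)*(v^2 - 2*v - 15) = (v - 5)*(v - 4)*(v - 3)*(v + 3)*(v + 3)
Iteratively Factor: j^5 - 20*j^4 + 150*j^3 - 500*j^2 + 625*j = (j - 5)*(j^4 - 15*j^3 + 75*j^2 - 125*j) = (j - 5)^2*(j^3 - 10*j^2 + 25*j) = j*(j - 5)^2*(j^2 - 10*j + 25) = j*(j - 5)^3*(j - 5)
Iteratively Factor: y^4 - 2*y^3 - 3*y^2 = (y + 1)*(y^3 - 3*y^2) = (y - 3)*(y + 1)*(y^2) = y*(y - 3)*(y + 1)*(y)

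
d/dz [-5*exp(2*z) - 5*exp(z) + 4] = (-10*exp(z) - 5)*exp(z)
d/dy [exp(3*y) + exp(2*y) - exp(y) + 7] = (3*exp(2*y) + 2*exp(y) - 1)*exp(y)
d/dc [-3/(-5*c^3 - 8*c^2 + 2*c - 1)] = 3*(-15*c^2 - 16*c + 2)/(5*c^3 + 8*c^2 - 2*c + 1)^2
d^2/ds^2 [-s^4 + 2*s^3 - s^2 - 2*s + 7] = -12*s^2 + 12*s - 2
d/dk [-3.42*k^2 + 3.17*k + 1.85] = 3.17 - 6.84*k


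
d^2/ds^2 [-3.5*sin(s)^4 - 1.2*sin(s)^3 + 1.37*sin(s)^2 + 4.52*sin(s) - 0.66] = 56.0*sin(s)^4 + 10.8*sin(s)^3 - 47.48*sin(s)^2 - 11.72*sin(s) + 2.74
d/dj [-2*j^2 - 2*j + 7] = -4*j - 2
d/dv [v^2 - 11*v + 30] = 2*v - 11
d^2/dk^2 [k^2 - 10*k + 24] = 2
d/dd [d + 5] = 1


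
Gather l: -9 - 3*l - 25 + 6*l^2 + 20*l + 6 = 6*l^2 + 17*l - 28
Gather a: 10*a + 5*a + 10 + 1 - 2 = 15*a + 9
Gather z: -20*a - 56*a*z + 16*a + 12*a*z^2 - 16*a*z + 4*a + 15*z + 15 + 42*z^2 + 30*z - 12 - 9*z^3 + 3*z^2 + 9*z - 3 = -9*z^3 + z^2*(12*a + 45) + z*(54 - 72*a)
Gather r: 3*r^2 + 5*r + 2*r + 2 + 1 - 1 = 3*r^2 + 7*r + 2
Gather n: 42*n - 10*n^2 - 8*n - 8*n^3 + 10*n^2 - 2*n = -8*n^3 + 32*n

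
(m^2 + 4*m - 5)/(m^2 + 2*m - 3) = (m + 5)/(m + 3)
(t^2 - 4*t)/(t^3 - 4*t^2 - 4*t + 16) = t/(t^2 - 4)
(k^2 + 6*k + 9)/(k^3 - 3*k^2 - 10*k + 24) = (k + 3)/(k^2 - 6*k + 8)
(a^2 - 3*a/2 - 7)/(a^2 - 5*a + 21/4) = 2*(a + 2)/(2*a - 3)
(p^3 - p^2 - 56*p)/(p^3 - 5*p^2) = (p^2 - p - 56)/(p*(p - 5))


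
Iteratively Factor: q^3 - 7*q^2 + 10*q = (q - 5)*(q^2 - 2*q) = (q - 5)*(q - 2)*(q)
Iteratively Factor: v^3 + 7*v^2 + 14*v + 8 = (v + 1)*(v^2 + 6*v + 8) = (v + 1)*(v + 2)*(v + 4)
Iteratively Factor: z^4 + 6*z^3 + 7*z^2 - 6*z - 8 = (z + 2)*(z^3 + 4*z^2 - z - 4) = (z - 1)*(z + 2)*(z^2 + 5*z + 4) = (z - 1)*(z + 1)*(z + 2)*(z + 4)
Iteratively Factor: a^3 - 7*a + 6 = (a - 1)*(a^2 + a - 6) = (a - 2)*(a - 1)*(a + 3)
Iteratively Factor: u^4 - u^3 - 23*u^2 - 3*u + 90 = (u + 3)*(u^3 - 4*u^2 - 11*u + 30) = (u + 3)^2*(u^2 - 7*u + 10) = (u - 5)*(u + 3)^2*(u - 2)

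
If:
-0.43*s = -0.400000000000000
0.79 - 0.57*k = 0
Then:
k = 1.39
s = 0.93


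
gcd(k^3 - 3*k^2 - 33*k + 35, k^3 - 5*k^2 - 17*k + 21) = k^2 - 8*k + 7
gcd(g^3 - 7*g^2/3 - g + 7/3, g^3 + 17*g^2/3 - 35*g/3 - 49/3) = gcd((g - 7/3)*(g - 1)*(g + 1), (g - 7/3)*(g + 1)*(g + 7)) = g^2 - 4*g/3 - 7/3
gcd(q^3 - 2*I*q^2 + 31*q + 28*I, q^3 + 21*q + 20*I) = q^2 + 5*I*q - 4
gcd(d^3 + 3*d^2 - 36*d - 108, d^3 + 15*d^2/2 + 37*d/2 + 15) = d + 3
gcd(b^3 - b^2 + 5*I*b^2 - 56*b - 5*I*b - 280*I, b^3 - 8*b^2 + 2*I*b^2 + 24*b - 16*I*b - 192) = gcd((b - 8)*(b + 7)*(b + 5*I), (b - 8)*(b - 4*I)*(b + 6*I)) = b - 8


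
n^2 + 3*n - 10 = (n - 2)*(n + 5)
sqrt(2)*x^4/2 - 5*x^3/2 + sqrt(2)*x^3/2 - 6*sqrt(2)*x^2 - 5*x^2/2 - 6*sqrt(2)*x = x*(x - 4*sqrt(2))*(x + 3*sqrt(2)/2)*(sqrt(2)*x/2 + sqrt(2)/2)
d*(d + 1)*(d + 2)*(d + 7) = d^4 + 10*d^3 + 23*d^2 + 14*d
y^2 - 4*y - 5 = (y - 5)*(y + 1)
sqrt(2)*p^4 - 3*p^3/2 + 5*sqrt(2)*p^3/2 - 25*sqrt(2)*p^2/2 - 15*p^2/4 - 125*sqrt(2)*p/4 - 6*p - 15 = (p + 5/2)*(p - 3*sqrt(2))*(p + 2*sqrt(2))*(sqrt(2)*p + 1/2)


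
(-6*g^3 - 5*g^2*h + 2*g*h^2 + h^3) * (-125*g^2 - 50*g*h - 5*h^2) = 750*g^5 + 925*g^4*h + 30*g^3*h^2 - 200*g^2*h^3 - 60*g*h^4 - 5*h^5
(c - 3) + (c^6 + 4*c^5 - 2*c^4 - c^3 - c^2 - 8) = c^6 + 4*c^5 - 2*c^4 - c^3 - c^2 + c - 11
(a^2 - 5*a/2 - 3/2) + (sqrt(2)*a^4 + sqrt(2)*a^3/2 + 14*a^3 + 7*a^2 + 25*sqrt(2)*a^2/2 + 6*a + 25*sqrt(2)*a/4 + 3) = sqrt(2)*a^4 + sqrt(2)*a^3/2 + 14*a^3 + 8*a^2 + 25*sqrt(2)*a^2/2 + 7*a/2 + 25*sqrt(2)*a/4 + 3/2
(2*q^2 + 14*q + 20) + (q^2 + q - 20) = 3*q^2 + 15*q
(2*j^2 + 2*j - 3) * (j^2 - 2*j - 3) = 2*j^4 - 2*j^3 - 13*j^2 + 9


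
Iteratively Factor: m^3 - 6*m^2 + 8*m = (m - 2)*(m^2 - 4*m) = m*(m - 2)*(m - 4)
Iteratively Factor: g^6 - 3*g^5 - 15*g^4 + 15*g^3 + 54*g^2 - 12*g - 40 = (g - 5)*(g^5 + 2*g^4 - 5*g^3 - 10*g^2 + 4*g + 8) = (g - 5)*(g + 2)*(g^4 - 5*g^2 + 4) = (g - 5)*(g - 1)*(g + 2)*(g^3 + g^2 - 4*g - 4) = (g - 5)*(g - 1)*(g + 2)^2*(g^2 - g - 2) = (g - 5)*(g - 2)*(g - 1)*(g + 2)^2*(g + 1)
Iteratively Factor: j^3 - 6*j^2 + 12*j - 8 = (j - 2)*(j^2 - 4*j + 4) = (j - 2)^2*(j - 2)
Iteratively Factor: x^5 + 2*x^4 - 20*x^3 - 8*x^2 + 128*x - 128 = (x - 2)*(x^4 + 4*x^3 - 12*x^2 - 32*x + 64) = (x - 2)^2*(x^3 + 6*x^2 - 32) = (x - 2)^2*(x + 4)*(x^2 + 2*x - 8) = (x - 2)^3*(x + 4)*(x + 4)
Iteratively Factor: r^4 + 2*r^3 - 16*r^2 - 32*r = (r)*(r^3 + 2*r^2 - 16*r - 32) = r*(r + 2)*(r^2 - 16) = r*(r - 4)*(r + 2)*(r + 4)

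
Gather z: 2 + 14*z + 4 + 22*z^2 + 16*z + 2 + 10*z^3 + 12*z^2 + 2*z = 10*z^3 + 34*z^2 + 32*z + 8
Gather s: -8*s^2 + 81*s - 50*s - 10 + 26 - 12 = -8*s^2 + 31*s + 4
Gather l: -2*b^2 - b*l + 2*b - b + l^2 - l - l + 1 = -2*b^2 + b + l^2 + l*(-b - 2) + 1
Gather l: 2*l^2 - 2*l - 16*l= 2*l^2 - 18*l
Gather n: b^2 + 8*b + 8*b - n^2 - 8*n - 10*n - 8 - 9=b^2 + 16*b - n^2 - 18*n - 17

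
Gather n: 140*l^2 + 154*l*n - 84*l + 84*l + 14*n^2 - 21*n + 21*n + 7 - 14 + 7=140*l^2 + 154*l*n + 14*n^2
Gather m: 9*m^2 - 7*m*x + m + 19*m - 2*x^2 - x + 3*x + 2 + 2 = 9*m^2 + m*(20 - 7*x) - 2*x^2 + 2*x + 4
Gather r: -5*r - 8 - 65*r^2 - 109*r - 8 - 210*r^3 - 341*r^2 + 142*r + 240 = -210*r^3 - 406*r^2 + 28*r + 224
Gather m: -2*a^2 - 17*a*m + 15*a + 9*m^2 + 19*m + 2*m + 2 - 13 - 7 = -2*a^2 + 15*a + 9*m^2 + m*(21 - 17*a) - 18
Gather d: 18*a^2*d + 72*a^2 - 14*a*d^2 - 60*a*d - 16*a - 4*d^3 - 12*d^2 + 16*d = 72*a^2 - 16*a - 4*d^3 + d^2*(-14*a - 12) + d*(18*a^2 - 60*a + 16)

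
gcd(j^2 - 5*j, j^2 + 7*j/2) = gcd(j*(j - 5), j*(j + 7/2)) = j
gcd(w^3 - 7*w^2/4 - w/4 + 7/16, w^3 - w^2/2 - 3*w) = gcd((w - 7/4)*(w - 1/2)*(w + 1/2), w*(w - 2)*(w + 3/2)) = 1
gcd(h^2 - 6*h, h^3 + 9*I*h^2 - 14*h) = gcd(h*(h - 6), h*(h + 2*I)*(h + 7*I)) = h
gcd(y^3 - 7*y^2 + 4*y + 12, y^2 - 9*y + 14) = y - 2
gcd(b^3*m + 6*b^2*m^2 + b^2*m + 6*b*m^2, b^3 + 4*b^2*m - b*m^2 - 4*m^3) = 1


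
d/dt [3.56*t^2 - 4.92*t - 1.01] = 7.12*t - 4.92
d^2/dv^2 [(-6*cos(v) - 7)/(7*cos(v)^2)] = (-15*cos(v) + 28*cos(2*v) + 3*cos(3*v) - 56)/(14*cos(v)^4)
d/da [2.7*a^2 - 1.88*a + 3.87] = 5.4*a - 1.88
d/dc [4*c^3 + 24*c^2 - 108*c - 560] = 12*c^2 + 48*c - 108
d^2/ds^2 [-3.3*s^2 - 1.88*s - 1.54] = -6.60000000000000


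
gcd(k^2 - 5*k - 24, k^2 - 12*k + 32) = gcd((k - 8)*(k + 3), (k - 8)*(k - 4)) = k - 8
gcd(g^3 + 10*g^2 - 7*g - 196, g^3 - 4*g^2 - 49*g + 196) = g^2 + 3*g - 28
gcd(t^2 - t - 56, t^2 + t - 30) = 1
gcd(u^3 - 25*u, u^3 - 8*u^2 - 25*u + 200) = u^2 - 25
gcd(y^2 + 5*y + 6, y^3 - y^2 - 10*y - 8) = y + 2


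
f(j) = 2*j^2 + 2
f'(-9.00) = -36.00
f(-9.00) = 164.00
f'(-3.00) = -12.00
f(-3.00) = 20.00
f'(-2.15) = -8.60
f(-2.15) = 11.24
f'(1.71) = 6.84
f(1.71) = 7.85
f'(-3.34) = -13.36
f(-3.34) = 24.31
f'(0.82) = 3.28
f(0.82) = 3.34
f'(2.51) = 10.04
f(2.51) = 14.60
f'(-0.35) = -1.40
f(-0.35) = 2.24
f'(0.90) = 3.60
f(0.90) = 3.62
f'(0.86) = 3.44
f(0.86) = 3.48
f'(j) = 4*j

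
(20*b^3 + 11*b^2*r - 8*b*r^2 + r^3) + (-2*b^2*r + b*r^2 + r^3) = 20*b^3 + 9*b^2*r - 7*b*r^2 + 2*r^3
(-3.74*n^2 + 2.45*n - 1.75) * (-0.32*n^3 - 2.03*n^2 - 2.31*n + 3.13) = 1.1968*n^5 + 6.8082*n^4 + 4.2259*n^3 - 13.8132*n^2 + 11.711*n - 5.4775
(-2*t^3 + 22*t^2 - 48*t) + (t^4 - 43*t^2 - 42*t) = t^4 - 2*t^3 - 21*t^2 - 90*t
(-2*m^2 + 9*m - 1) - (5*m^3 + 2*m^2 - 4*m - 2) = -5*m^3 - 4*m^2 + 13*m + 1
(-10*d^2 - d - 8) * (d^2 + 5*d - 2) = -10*d^4 - 51*d^3 + 7*d^2 - 38*d + 16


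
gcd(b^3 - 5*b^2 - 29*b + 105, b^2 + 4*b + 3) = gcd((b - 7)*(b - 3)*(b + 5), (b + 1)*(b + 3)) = 1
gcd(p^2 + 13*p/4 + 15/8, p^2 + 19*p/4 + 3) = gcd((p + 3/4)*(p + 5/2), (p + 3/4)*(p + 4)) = p + 3/4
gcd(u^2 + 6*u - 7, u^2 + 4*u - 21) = u + 7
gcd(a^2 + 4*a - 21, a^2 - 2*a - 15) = 1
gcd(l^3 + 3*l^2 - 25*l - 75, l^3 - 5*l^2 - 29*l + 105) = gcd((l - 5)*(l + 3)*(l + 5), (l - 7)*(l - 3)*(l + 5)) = l + 5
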